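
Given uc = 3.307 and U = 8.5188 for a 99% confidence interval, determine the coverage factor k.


k = U / uc
k = 8.5188 / 3.307
k = 2.576

2.576


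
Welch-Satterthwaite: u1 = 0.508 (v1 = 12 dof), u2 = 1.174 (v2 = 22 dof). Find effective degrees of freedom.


uc = sqrt(u1^2 + u2^2) = sqrt(0.508^2 + 1.174^2) = 1.2791951
v_eff = uc^4 / (u1^4/v1 + u2^4/v2)
= 1.2791951^4 / (0.508^4/12 + 1.174^4/22)
= 2.6776089 / 0.09189724
v_eff = 29.1370

29.1370


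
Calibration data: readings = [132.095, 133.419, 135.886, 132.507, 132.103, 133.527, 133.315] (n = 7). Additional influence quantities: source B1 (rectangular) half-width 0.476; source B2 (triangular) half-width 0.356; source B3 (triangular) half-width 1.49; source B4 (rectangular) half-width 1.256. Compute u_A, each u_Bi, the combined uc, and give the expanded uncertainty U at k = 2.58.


mean = (132.095 + 133.419 + 135.886 + 132.507 + 132.103 + 133.527 + 133.315) / 7 = 133.2645714
s = sqrt(sum((x - mean)^2)/(n-1)) = 1.3075555
u_A = s / sqrt(n) = 1.3075555 / sqrt(7) = 0.49420953
u_B1 = 0.476 / sqrt(3) = 0.27481873
u_B2 = 0.356 / sqrt(6) = 0.14533639
u_B3 = 1.49 / sqrt(6) = 0.60828995
u_B4 = 1.256 / sqrt(3) = 0.72515194
uc = sqrt(0.49420953^2 + 0.27481873^2 + 0.14533639^2 + 0.60828995^2 + 0.72515194^2) = 1.112094
U = k * uc = 2.58 * 1.112094
U = 2.8692

2.8692


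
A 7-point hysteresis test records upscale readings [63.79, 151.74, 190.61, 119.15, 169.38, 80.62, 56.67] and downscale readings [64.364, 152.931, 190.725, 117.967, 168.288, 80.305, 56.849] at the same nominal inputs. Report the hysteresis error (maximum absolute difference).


|63.79 - 64.364| = 0.5740
|151.74 - 152.931| = 1.1910
|190.61 - 190.725| = 0.1150
|119.15 - 117.967| = 1.1830
|169.38 - 168.288| = 1.0920
|80.62 - 80.305| = 0.3150
|56.67 - 56.849| = 0.1790
hysteresis = max(diffs) = 1.1910

1.1910


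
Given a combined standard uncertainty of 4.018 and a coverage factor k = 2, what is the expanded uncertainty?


U = k * uc
U = 2 * 4.018
U = 8.0360

8.0360


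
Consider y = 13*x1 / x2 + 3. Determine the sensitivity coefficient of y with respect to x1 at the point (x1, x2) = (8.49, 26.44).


y = 13*x1 / x2 + 3
dy/dx1 = 13/x2
Evaluate at x2 = 26.44: c1 = 13 / 26.44
c1 = 0.4917

0.4917


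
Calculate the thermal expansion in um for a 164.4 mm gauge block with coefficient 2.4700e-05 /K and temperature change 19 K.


dL = L * alpha * dT
= 164.4 * 2.4700e-05 * 19
= 0.0771529 mm
dL_um = 0.0771529 * 1000 = 77.1529 um

77.1529


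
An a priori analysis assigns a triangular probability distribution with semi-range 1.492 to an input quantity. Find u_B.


u_B = half_width / sqrt(6)
u_B = 1.492 / 2.4494897
u_B = 0.6091

0.6091


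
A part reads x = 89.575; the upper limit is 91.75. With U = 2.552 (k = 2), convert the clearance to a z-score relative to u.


u = U / k = 2.552 / 2 = 1.276
margin = |USL - x| = |91.75 - 89.575| = 2.175
z = margin / u = 2.175 / 1.276
z = 1.7045

1.7045


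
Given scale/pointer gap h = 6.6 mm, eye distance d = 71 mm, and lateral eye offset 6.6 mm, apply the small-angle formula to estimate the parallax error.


error = h * offset / d
= 6.6 * 6.6 / 71
= 0.6135

0.6135


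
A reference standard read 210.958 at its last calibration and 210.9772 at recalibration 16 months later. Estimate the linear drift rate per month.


rate = (v2 - v1) / months
= (210.9772 - 210.958) / 16
= 0.0192 / 16
= 0.0012

0.0012


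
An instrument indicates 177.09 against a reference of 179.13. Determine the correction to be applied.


Correction = standard - reading
= 179.13 - 177.09
= 2.0400

2.0400


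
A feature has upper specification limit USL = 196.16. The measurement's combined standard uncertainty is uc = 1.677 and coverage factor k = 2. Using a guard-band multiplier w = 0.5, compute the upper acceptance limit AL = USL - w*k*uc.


U = k * uc = 2 * 1.677 = 3.354
guard band g = w * U = 0.5 * 3.354 = 1.677
AL = USL - g = 196.16 - 1.677
AL = 194.4830

194.4830


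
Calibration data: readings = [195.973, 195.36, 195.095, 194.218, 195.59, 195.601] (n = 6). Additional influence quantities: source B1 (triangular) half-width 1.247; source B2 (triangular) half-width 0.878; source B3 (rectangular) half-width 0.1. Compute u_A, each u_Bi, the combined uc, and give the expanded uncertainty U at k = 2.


mean = (195.973 + 195.36 + 195.095 + 194.218 + 195.59 + 195.601) / 6 = 195.3061667
s = sqrt(sum((x - mean)^2)/(n-1)) = 0.60724803
u_A = s / sqrt(n) = 0.60724803 / sqrt(6) = 0.24790797
u_B1 = 1.247 / sqrt(6) = 0.50908562
u_B2 = 0.878 / sqrt(6) = 0.358442
u_B3 = 0.1 / sqrt(3) = 0.057735027
uc = sqrt(0.24790797^2 + 0.50908562^2 + 0.358442^2 + 0.057735027^2) = 0.672637
U = k * uc = 2 * 0.672637
U = 1.3453

1.3453


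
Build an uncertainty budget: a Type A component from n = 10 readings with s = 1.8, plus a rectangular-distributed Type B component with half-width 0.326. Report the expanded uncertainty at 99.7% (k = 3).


u_A = s / sqrt(n) = 1.8 / sqrt(10) = 0.56920998
u_B = half_width / sqrt(3) = 0.326 / sqrt(3) = 0.18821619
uc = sqrt(u_A^2 + u_B^2) = sqrt(0.56920998^2 + 0.18821619^2) = 0.59952092
U = k * uc = 3 * 0.59952092
U = 1.7986

1.7986


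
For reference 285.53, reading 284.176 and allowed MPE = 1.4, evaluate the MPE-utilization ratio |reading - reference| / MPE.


e = indication - reference = 284.176 - 285.53 = -1.3540
|e| = 1.3540
ratio = |e| / MPE = 1.3540 / 1.4
ratio = 0.9671

0.9671


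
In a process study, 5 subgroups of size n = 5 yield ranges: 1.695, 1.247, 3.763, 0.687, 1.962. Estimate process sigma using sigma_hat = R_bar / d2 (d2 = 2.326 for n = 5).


R_bar = (1.695 + 1.247 + 3.763 + 0.687 + 1.962) / 5
R_bar = 9.354 / 5 = 1.8708
sigma_hat = R_bar / d2 = 1.8708 / 2.326 = 0.8043

0.8043


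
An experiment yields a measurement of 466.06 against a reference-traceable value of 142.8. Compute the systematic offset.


Systematic error = measured - true
= 466.06 - 142.8
= 323.2600

323.2600


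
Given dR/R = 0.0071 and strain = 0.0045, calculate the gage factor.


GF = (dR/R) / epsilon
= 0.0071 / 0.0045
= 1.5778

1.5778


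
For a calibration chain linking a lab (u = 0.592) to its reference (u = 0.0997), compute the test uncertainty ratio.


TUR = u_lab / u_ref
= 0.592 / 0.0997
= 5.9378

5.9378


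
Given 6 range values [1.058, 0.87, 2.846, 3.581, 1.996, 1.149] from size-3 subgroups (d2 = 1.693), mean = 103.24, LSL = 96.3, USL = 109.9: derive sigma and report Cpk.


R_bar = (1.058 + 0.87 + 2.846 + 3.581 + 1.996 + 1.149) / 6 = 1.9166667
sigma = R_bar / d2 = 1.9166667 / 1.693 = 1.1321126
Cp = (USL - LSL)/(6*sigma) = (109.9 - 96.3)/(6*1.1321126) = 2.0022
Cpu = (109.9 - 103.24)/(3*1.1321126) = 1.9609
Cpl = (103.24 - 96.3)/(3*1.1321126) = 2.0434
Cpk = min(Cpu, Cpl) = 1.9609

1.9609


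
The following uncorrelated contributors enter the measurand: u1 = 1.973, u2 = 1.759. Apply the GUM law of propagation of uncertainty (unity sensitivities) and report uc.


uc = sqrt(1.973^2 + 1.759^2)
uc = sqrt(6.98681)
uc = 2.6433

2.6433


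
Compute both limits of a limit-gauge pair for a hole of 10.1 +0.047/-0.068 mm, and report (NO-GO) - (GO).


GO = nominal - lower_tol (smallest hole = maximum material condition)
GO = 10.1 - 0.068 = 10.032
NO-GO = nominal + upper_tol (largest hole = least material condition)
NO-GO = 10.1 + 0.047 = 10.147
spread = NO-GO - GO = 10.147 - 10.032 = 0.1150

0.1150


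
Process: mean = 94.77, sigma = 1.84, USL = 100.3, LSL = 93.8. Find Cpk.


Cpu = (USL - mean) / (3*sigma) = (100.3 - 94.77) / (3*1.84) = 1.0018
Cpl = (mean - LSL) / (3*sigma) = (94.77 - 93.8) / (3*1.84) = 0.1757
Cpk = min(Cpu, Cpl) = 0.1757

0.1757


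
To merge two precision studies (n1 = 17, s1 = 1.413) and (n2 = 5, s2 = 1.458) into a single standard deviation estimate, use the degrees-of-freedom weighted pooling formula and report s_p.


s_p = sqrt(((n1-1)*s1^2 + (n2-1)*s2^2) / (n1+n2-2))
numerator = (17-1)*1.413^2 + (5-1)*1.458^2 = 31.945104 + 8.503056 = 40.44816
denominator = 17 + 5 - 2 = 20
s_p^2 = 40.44816 / 20 = 2.022408
s_p = sqrt(2.022408) = 1.4221

1.4221


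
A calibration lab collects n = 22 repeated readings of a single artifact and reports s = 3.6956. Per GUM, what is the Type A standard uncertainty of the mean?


u_A = s / sqrt(n)
u_A = 3.6956 / sqrt(22)
u_A = 3.6956 / 4.6904158
u_A = 0.7879

0.7879


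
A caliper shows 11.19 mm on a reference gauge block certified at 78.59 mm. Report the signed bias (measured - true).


Systematic error = measured - true
= 11.19 - 78.59
= -67.4000

-67.4000


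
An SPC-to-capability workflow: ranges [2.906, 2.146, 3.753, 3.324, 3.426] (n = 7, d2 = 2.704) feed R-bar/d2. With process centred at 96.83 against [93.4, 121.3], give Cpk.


R_bar = (2.906 + 2.146 + 3.753 + 3.324 + 3.426) / 5 = 3.111
sigma = R_bar / d2 = 3.111 / 2.704 = 1.1505178
Cp = (USL - LSL)/(6*sigma) = (121.3 - 93.4)/(6*1.1505178) = 4.0417
Cpu = (121.3 - 96.83)/(3*1.1505178) = 7.0896
Cpl = (96.83 - 93.4)/(3*1.1505178) = 0.9938
Cpk = min(Cpu, Cpl) = 0.9938

0.9938


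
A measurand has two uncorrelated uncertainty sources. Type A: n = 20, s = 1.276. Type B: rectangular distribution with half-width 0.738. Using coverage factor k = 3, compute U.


u_A = s / sqrt(n) = 1.276 / sqrt(20) = 0.28532227
u_B = half_width / sqrt(3) = 0.738 / sqrt(3) = 0.4260845
uc = sqrt(u_A^2 + u_B^2) = sqrt(0.28532227^2 + 0.4260845^2) = 0.51279313
U = k * uc = 3 * 0.51279313
U = 1.5384

1.5384


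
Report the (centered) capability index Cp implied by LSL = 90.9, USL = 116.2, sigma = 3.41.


Cp = (USL - LSL) / (6 * sigma)
= (116.2 - 90.9) / (6 * 3.41)
= 25.3000 / 20.4600
= 1.2366

1.2366


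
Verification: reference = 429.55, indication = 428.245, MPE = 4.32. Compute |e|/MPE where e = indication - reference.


e = indication - reference = 428.245 - 429.55 = -1.3050
|e| = 1.3050
ratio = |e| / MPE = 1.3050 / 4.32
ratio = 0.3021

0.3021


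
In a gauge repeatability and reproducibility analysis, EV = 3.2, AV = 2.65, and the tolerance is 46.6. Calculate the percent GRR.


GRR = sqrt(EV^2 + AV^2) = sqrt(3.2^2 + 2.65^2) = 4.1548165
%GRR = GRR / tol * 100 = 4.1548165 / 46.6 * 100
%GRR = 8.9159

8.9159


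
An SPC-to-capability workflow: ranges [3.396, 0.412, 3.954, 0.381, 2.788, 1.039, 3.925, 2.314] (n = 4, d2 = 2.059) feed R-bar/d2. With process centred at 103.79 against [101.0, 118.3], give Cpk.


R_bar = (3.396 + 0.412 + 3.954 + 0.381 + 2.788 + 1.039 + 3.925 + 2.314) / 8 = 2.276125
sigma = R_bar / d2 = 2.276125 / 2.059 = 1.1054517
Cp = (USL - LSL)/(6*sigma) = (118.3 - 101.0)/(6*1.1054517) = 2.6083
Cpu = (118.3 - 103.79)/(3*1.1054517) = 4.3753
Cpl = (103.79 - 101.0)/(3*1.1054517) = 0.8413
Cpk = min(Cpu, Cpl) = 0.8413

0.8413


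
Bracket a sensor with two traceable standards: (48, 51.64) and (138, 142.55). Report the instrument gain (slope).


slope = (y2 - y1) / (x2 - x1)
= (142.55 - 51.64) / (138 - 48)
= 90.9100 / 90
= 1.0101

1.0101


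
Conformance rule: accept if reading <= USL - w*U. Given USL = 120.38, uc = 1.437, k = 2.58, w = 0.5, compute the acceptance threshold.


U = k * uc = 2.58 * 1.437 = 3.70746
guard band g = w * U = 0.5 * 3.70746 = 1.85373
AL = USL - g = 120.38 - 1.85373
AL = 118.5263

118.5263


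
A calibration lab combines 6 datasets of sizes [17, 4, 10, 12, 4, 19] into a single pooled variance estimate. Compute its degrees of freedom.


nu = sum_i (n_i - 1)
nu = ((17 - 1) + (4 - 1) + (10 - 1) + (12 - 1) + (4 - 1) + (19 - 1))
nu = 16 + 3 + 9 + 11 + 3 + 18
nu = 60

60


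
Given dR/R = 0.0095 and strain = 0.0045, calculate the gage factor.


GF = (dR/R) / epsilon
= 0.0095 / 0.0045
= 2.1111

2.1111


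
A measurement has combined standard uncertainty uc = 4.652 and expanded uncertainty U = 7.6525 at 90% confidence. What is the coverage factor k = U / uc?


k = U / uc
k = 7.6525 / 4.652
k = 1.645

1.645


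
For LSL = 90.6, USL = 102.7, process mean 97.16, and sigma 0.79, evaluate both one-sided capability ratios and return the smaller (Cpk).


Cpu = (USL - mean) / (3*sigma) = (102.7 - 97.16) / (3*0.79) = 2.3376
Cpl = (mean - LSL) / (3*sigma) = (97.16 - 90.6) / (3*0.79) = 2.7679
Cpk = min(Cpu, Cpl) = 2.3376

2.3376


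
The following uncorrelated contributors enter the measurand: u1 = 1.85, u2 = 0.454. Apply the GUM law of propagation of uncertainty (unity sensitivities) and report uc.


uc = sqrt(1.85^2 + 0.454^2)
uc = sqrt(3.628616)
uc = 1.9049

1.9049


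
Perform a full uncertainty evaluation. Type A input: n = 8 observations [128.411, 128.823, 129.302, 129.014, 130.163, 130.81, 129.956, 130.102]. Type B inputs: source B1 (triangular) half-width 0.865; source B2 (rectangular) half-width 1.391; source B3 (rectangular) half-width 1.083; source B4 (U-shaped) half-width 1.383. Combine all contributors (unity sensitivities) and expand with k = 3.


mean = (128.411 + 128.823 + 129.302 + 129.014 + 130.163 + 130.81 + 129.956 + 130.102) / 8 = 129.572625
s = sqrt(sum((x - mean)^2)/(n-1)) = 0.81094864
u_A = s / sqrt(n) = 0.81094864 / sqrt(8) = 0.28671364
u_B1 = 0.865 / sqrt(6) = 0.35313477
u_B2 = 1.391 / sqrt(3) = 0.80309422
u_B3 = 1.083 / sqrt(3) = 0.62527034
u_B4 = 1.383 / sqrt(2) = 0.97792868
uc = sqrt(0.28671364^2 + 0.35313477^2 + 0.80309422^2 + 0.62527034^2 + 0.97792868^2) = 1.4829621
U = k * uc = 3 * 1.4829621
U = 4.4489

4.4489


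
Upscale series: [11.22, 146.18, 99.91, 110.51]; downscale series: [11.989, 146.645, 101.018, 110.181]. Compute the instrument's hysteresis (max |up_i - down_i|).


|11.22 - 11.989| = 0.7690
|146.18 - 146.645| = 0.4650
|99.91 - 101.018| = 1.1080
|110.51 - 110.181| = 0.3290
hysteresis = max(diffs) = 1.1080

1.1080


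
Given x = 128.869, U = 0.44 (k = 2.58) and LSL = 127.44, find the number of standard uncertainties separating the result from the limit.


u = U / k = 0.44 / 2.58 = 0.17054264
margin = |LSL - x| = |127.44 - 128.869| = 1.429
z = margin / u = 1.429 / 0.17054264
z = 8.3791

8.3791


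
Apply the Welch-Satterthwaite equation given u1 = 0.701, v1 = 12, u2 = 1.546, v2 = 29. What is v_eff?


uc = sqrt(u1^2 + u2^2) = sqrt(0.701^2 + 1.546^2) = 1.6975032
v_eff = uc^4 / (u1^4/v1 + u2^4/v2)
= 1.6975032^4 / (0.701^4/12 + 1.546^4/29)
= 8.3031409 / 0.217111
v_eff = 38.2438

38.2438


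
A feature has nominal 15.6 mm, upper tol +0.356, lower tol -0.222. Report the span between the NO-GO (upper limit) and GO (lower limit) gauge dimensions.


GO = nominal - lower_tol (smallest hole = maximum material condition)
GO = 15.6 - 0.222 = 15.378
NO-GO = nominal + upper_tol (largest hole = least material condition)
NO-GO = 15.6 + 0.356 = 15.956
spread = NO-GO - GO = 15.956 - 15.378 = 0.5780

0.5780


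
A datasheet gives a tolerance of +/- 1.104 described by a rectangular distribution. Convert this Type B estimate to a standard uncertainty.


u_B = half_width / sqrt(3)
u_B = 1.104 / 1.7320508
u_B = 0.6374

0.6374


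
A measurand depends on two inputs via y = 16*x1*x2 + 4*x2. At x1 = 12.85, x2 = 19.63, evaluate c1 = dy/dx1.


y = 16*x1*x2 + 4*x2
dy/dx1 = 16*x2
Evaluate at x2 = 19.63: c1 = 16 * 19.63
c1 = 314.0800

314.0800


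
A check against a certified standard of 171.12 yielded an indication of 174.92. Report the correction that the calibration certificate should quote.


Correction = standard - reading
= 171.12 - 174.92
= -3.8000

-3.8000


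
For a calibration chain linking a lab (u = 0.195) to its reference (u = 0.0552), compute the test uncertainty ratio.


TUR = u_lab / u_ref
= 0.195 / 0.0552
= 3.5326

3.5326


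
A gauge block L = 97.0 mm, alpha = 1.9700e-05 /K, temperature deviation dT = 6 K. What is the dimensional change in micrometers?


dL = L * alpha * dT
= 97.0 * 1.9700e-05 * 6
= 0.0114654 mm
dL_um = 0.0114654 * 1000 = 11.4654 um

11.4654


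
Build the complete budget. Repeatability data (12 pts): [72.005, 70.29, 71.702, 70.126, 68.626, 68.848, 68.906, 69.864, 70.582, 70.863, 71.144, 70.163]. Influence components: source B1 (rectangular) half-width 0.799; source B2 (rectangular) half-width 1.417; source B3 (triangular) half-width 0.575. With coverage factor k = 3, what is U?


mean = (72.005 + 70.29 + 71.702 + 70.126 + 68.626 + 68.848 + 68.906 + 69.864 + 70.582 + 70.863 + 71.144 + 70.163) / 12 = 70.25991667
s = sqrt(sum((x - mean)^2)/(n-1)) = 1.0894217
u_A = s / sqrt(n) = 1.0894217 / sqrt(12) = 0.31448896
u_B1 = 0.799 / sqrt(3) = 0.46130287
u_B2 = 1.417 / sqrt(3) = 0.81810533
u_B3 = 0.575 / sqrt(6) = 0.23474277
uc = sqrt(0.31448896^2 + 0.46130287^2 + 0.81810533^2 + 0.23474277^2) = 1.017892
U = k * uc = 3 * 1.017892
U = 3.0537

3.0537


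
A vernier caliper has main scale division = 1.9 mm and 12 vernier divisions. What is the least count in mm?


LC = MSD / n_div
= 1.9 / 12
= 0.1583

0.1583


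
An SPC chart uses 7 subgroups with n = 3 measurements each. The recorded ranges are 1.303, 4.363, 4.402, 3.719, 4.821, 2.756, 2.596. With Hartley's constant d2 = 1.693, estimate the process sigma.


R_bar = (1.303 + 4.363 + 4.402 + 3.719 + 4.821 + 2.756 + 2.596) / 7
R_bar = 23.96 / 7 = 3.4228571
sigma_hat = R_bar / d2 = 3.4228571 / 1.693 = 2.0218

2.0218


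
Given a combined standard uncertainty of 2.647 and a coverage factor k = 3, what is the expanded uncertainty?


U = k * uc
U = 3 * 2.647
U = 7.9410

7.9410


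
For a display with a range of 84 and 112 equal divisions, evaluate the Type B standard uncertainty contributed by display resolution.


resolution = range / divisions
resolution = 84 / 112 = 0.75
u_res = resolution / (2*sqrt(3))
u_res = 0.75 / 3.4641016
u_res = 0.2165

0.2165


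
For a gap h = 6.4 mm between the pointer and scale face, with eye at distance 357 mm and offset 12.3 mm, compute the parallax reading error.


error = h * offset / d
= 6.4 * 12.3 / 357
= 0.2205

0.2205


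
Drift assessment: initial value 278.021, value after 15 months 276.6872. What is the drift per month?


rate = (v2 - v1) / months
= (276.6872 - 278.021) / 15
= -1.3338 / 15
= -0.0889

-0.0889


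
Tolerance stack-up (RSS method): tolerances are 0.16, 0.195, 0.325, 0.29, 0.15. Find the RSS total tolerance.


RSS = sqrt(0.16^2 + 0.195^2 + 0.325^2 + 0.29^2 + 0.15^2)
= sqrt(0.27585)
= 0.5252

0.5252


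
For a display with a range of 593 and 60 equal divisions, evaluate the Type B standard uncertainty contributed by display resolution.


resolution = range / divisions
resolution = 593 / 60 = 9.8833333
u_res = resolution / (2*sqrt(3))
u_res = 9.8833333 / 3.4641016
u_res = 2.8531

2.8531


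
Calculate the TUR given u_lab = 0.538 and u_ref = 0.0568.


TUR = u_lab / u_ref
= 0.538 / 0.0568
= 9.4718

9.4718


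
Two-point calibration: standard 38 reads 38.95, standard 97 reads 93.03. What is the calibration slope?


slope = (y2 - y1) / (x2 - x1)
= (93.03 - 38.95) / (97 - 38)
= 54.0800 / 59
= 0.9166

0.9166


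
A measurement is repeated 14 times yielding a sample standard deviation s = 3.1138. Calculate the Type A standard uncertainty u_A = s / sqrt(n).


u_A = s / sqrt(n)
u_A = 3.1138 / sqrt(14)
u_A = 3.1138 / 3.7416574
u_A = 0.8322

0.8322


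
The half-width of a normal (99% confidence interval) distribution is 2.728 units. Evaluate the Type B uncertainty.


u_B = half_width / 2.576
u_B = 2.728 / 2.576
u_B = 1.0590

1.0590


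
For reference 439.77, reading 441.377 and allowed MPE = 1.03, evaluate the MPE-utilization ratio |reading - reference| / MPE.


e = indication - reference = 441.377 - 439.77 = 1.6070
|e| = 1.6070
ratio = |e| / MPE = 1.6070 / 1.03
ratio = 1.5602

1.5602


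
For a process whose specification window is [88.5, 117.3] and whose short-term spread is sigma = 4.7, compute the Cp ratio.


Cp = (USL - LSL) / (6 * sigma)
= (117.3 - 88.5) / (6 * 4.7)
= 28.8000 / 28.2000
= 1.0213

1.0213


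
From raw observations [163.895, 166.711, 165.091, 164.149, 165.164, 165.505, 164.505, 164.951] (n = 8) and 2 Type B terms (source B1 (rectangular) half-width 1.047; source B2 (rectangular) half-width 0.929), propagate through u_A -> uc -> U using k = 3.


mean = (163.895 + 166.711 + 165.091 + 164.149 + 165.164 + 165.505 + 164.505 + 164.951) / 8 = 164.996375
s = sqrt(sum((x - mean)^2)/(n-1)) = 0.87914487
u_A = s / sqrt(n) = 0.87914487 / sqrt(8) = 0.31082465
u_B1 = 1.047 / sqrt(3) = 0.60448573
u_B2 = 0.929 / sqrt(3) = 0.5363584
uc = sqrt(0.31082465^2 + 0.60448573^2 + 0.5363584^2) = 0.86584946
U = k * uc = 3 * 0.86584946
U = 2.5975

2.5975


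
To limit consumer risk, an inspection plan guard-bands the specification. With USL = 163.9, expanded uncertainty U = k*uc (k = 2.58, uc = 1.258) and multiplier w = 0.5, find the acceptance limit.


U = k * uc = 2.58 * 1.258 = 3.24564
guard band g = w * U = 0.5 * 3.24564 = 1.62282
AL = USL - g = 163.9 - 1.62282
AL = 162.2772

162.2772


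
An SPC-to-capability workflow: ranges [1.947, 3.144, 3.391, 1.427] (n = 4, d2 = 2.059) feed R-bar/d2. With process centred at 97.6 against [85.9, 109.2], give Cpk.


R_bar = (1.947 + 3.144 + 3.391 + 1.427) / 4 = 2.47725
sigma = R_bar / d2 = 2.47725 / 2.059 = 1.2031326
Cp = (USL - LSL)/(6*sigma) = (109.2 - 85.9)/(6*1.2031326) = 3.2277
Cpu = (109.2 - 97.6)/(3*1.2031326) = 3.2138
Cpl = (97.6 - 85.9)/(3*1.2031326) = 3.2415
Cpk = min(Cpu, Cpl) = 3.2138

3.2138


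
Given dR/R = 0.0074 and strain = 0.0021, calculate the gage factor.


GF = (dR/R) / epsilon
= 0.0074 / 0.0021
= 3.5238

3.5238


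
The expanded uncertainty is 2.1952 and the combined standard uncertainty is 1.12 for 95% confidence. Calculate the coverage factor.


k = U / uc
k = 2.1952 / 1.12
k = 1.96

1.96


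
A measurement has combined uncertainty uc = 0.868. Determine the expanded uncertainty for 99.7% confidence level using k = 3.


U = k * uc
U = 3 * 0.868
U = 2.6040

2.6040


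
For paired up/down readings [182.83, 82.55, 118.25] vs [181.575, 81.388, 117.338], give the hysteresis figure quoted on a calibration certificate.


|182.83 - 181.575| = 1.2550
|82.55 - 81.388| = 1.1620
|118.25 - 117.338| = 0.9120
hysteresis = max(diffs) = 1.2550

1.2550


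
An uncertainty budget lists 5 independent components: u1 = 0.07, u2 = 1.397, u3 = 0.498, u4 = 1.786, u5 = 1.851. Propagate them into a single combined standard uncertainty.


uc = sqrt(0.07^2 + 1.397^2 + 0.498^2 + 1.786^2 + 1.851^2)
uc = sqrt(8.82051)
uc = 2.9699

2.9699


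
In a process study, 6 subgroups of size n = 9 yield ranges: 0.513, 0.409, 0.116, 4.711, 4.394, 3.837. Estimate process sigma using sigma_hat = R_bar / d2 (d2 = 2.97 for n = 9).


R_bar = (0.513 + 0.409 + 0.116 + 4.711 + 4.394 + 3.837) / 6
R_bar = 13.98 / 6 = 2.33
sigma_hat = R_bar / d2 = 2.33 / 2.97 = 0.7845

0.7845


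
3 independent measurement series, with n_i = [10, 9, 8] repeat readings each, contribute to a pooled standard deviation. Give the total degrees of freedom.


nu = sum_i (n_i - 1)
nu = ((10 - 1) + (9 - 1) + (8 - 1))
nu = 9 + 8 + 7
nu = 24

24


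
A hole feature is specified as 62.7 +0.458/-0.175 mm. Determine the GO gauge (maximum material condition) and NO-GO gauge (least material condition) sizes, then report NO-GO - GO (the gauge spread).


GO = nominal - lower_tol (smallest hole = maximum material condition)
GO = 62.7 - 0.175 = 62.525
NO-GO = nominal + upper_tol (largest hole = least material condition)
NO-GO = 62.7 + 0.458 = 63.158
spread = NO-GO - GO = 63.158 - 62.525 = 0.6330

0.6330


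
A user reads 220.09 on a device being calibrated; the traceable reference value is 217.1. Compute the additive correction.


Correction = standard - reading
= 217.1 - 220.09
= -2.9900

-2.9900


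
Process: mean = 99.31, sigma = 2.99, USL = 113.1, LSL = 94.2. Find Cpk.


Cpu = (USL - mean) / (3*sigma) = (113.1 - 99.31) / (3*2.99) = 1.5373
Cpl = (mean - LSL) / (3*sigma) = (99.31 - 94.2) / (3*2.99) = 0.5697
Cpk = min(Cpu, Cpl) = 0.5697

0.5697


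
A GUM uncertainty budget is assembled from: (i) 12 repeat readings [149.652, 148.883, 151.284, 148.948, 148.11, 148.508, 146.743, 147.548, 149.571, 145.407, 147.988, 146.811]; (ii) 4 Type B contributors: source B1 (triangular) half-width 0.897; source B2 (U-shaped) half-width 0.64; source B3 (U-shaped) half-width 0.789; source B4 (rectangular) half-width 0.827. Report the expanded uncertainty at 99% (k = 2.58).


mean = (149.652 + 148.883 + 151.284 + 148.948 + 148.11 + 148.508 + 146.743 + 147.548 + 149.571 + 145.407 + 147.988 + 146.811) / 12 = 148.28775
s = sqrt(sum((x - mean)^2)/(n-1)) = 1.5625918
u_A = s / sqrt(n) = 1.5625918 / sqrt(12) = 0.4510814
u_B1 = 0.897 / sqrt(6) = 0.36619872
u_B2 = 0.64 / sqrt(2) = 0.45254834
u_B3 = 0.789 / sqrt(2) = 0.55790725
u_B4 = 0.827 / sqrt(3) = 0.47746867
uc = sqrt(0.4510814^2 + 0.36619872^2 + 0.45254834^2 + 0.55790725^2 + 0.47746867^2) = 1.0400061
U = k * uc = 2.58 * 1.0400061
U = 2.6832

2.6832


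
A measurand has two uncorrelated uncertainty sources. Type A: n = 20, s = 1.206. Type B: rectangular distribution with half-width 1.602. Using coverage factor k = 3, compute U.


u_A = s / sqrt(n) = 1.206 / sqrt(20) = 0.2696698
u_B = half_width / sqrt(3) = 1.602 / sqrt(3) = 0.92491513
uc = sqrt(u_A^2 + u_B^2) = sqrt(0.2696698^2 + 0.92491513^2) = 0.96342607
U = k * uc = 3 * 0.96342607
U = 2.8903

2.8903


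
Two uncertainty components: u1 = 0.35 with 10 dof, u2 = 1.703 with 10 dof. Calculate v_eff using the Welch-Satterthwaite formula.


uc = sqrt(u1^2 + u2^2) = sqrt(0.35^2 + 1.703^2) = 1.738594
v_eff = uc^4 / (u1^4/v1 + u2^4/v2)
= 1.738594^4 / (0.35^4/10 + 1.703^4/10)
= 9.1367703 / 0.84262185
v_eff = 10.8433

10.8433


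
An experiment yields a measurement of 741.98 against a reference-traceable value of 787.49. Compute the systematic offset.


Systematic error = measured - true
= 741.98 - 787.49
= -45.5100

-45.5100


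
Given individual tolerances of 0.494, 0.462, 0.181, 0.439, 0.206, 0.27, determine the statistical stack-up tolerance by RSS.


RSS = sqrt(0.494^2 + 0.462^2 + 0.181^2 + 0.439^2 + 0.206^2 + 0.27^2)
= sqrt(0.798298)
= 0.8935

0.8935


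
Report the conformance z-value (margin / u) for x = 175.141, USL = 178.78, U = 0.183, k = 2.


u = U / k = 0.183 / 2 = 0.0915
margin = |USL - x| = |178.78 - 175.141| = 3.639
z = margin / u = 3.639 / 0.0915
z = 39.7705

39.7705


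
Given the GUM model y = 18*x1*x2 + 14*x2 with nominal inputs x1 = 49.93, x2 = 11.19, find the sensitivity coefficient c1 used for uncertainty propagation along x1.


y = 18*x1*x2 + 14*x2
dy/dx1 = 18*x2
Evaluate at x2 = 11.19: c1 = 18 * 11.19
c1 = 201.4200

201.4200


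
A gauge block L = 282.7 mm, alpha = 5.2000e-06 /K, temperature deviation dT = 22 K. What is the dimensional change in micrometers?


dL = L * alpha * dT
= 282.7 * 5.2000e-06 * 22
= 0.0323409 mm
dL_um = 0.0323409 * 1000 = 32.3409 um

32.3409


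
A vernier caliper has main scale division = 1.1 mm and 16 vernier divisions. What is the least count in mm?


LC = MSD / n_div
= 1.1 / 16
= 0.0688

0.0688


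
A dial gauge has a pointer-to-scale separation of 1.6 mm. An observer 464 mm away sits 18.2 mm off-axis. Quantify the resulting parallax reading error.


error = h * offset / d
= 1.6 * 18.2 / 464
= 0.0628

0.0628


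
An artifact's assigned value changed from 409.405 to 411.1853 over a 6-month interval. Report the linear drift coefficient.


rate = (v2 - v1) / months
= (411.1853 - 409.405) / 6
= 1.7803 / 6
= 0.2967

0.2967


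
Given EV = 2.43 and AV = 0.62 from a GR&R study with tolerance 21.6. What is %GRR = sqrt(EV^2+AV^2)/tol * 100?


GRR = sqrt(EV^2 + AV^2) = sqrt(2.43^2 + 0.62^2) = 2.5078477
%GRR = GRR / tol * 100 = 2.5078477 / 21.6 * 100
%GRR = 11.6104

11.6104


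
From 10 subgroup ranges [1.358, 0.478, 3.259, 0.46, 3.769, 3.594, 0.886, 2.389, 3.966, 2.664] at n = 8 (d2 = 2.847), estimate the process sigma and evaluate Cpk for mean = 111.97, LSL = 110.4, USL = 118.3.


R_bar = (1.358 + 0.478 + 3.259 + 0.46 + 3.769 + 3.594 + 0.886 + 2.389 + 3.966 + 2.664) / 10 = 2.2823
sigma = R_bar / d2 = 2.2823 / 2.847 = 0.80165086
Cp = (USL - LSL)/(6*sigma) = (118.3 - 110.4)/(6*0.80165086) = 1.6424
Cpu = (118.3 - 111.97)/(3*0.80165086) = 2.6321
Cpl = (111.97 - 110.4)/(3*0.80165086) = 0.6528
Cpk = min(Cpu, Cpl) = 0.6528

0.6528


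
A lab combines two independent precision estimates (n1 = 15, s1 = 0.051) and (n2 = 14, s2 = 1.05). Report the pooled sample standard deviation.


s_p = sqrt(((n1-1)*s1^2 + (n2-1)*s2^2) / (n1+n2-2))
numerator = (15-1)*0.051^2 + (14-1)*1.05^2 = 0.036414 + 14.3325 = 14.368914
denominator = 15 + 14 - 2 = 27
s_p^2 = 14.368914 / 27 = 0.532182
s_p = sqrt(0.532182) = 0.7295

0.7295


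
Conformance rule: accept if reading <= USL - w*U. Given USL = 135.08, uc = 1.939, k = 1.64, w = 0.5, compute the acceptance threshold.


U = k * uc = 1.64 * 1.939 = 3.17996
guard band g = w * U = 0.5 * 3.17996 = 1.58998
AL = USL - g = 135.08 - 1.58998
AL = 133.4900

133.4900


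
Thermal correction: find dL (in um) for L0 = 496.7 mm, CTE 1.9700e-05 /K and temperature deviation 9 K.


dL = L * alpha * dT
= 496.7 * 1.9700e-05 * 9
= 0.0880649 mm
dL_um = 0.0880649 * 1000 = 88.0649 um

88.0649


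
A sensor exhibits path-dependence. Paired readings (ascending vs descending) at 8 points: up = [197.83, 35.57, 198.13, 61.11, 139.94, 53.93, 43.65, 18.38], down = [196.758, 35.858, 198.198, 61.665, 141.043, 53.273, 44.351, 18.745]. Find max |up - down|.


|197.83 - 196.758| = 1.0720
|35.57 - 35.858| = 0.2880
|198.13 - 198.198| = 0.0680
|61.11 - 61.665| = 0.5550
|139.94 - 141.043| = 1.1030
|53.93 - 53.273| = 0.6570
|43.65 - 44.351| = 0.7010
|18.38 - 18.745| = 0.3650
hysteresis = max(diffs) = 1.1030

1.1030


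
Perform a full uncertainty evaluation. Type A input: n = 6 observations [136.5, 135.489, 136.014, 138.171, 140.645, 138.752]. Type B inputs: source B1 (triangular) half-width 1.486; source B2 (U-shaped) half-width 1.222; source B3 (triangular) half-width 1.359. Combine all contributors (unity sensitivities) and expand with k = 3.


mean = (136.5 + 135.489 + 136.014 + 138.171 + 140.645 + 138.752) / 6 = 137.5951667
s = sqrt(sum((x - mean)^2)/(n-1)) = 1.9548272
u_A = s / sqrt(n) = 1.9548272 / sqrt(6) = 0.79805486
u_B1 = 1.486 / sqrt(6) = 0.60665696
u_B2 = 1.222 / sqrt(2) = 0.86408449
u_B3 = 1.359 / sqrt(6) = 0.55480943
uc = sqrt(0.79805486^2 + 0.60665696^2 + 0.86408449^2 + 0.55480943^2) = 1.4350539
U = k * uc = 3 * 1.4350539
U = 4.3052

4.3052


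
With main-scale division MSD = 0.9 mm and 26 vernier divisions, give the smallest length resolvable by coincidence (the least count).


LC = MSD / n_div
= 0.9 / 26
= 0.0346

0.0346


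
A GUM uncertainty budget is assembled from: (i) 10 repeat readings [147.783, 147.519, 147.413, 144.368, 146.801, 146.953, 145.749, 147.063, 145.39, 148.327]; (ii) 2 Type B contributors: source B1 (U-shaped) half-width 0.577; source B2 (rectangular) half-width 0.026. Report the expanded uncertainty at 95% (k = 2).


mean = (147.783 + 147.519 + 147.413 + 144.368 + 146.801 + 146.953 + 145.749 + 147.063 + 145.39 + 148.327) / 10 = 146.7366
s = sqrt(sum((x - mean)^2)/(n-1)) = 1.2133725
u_A = s / sqrt(n) = 1.2133725 / sqrt(10) = 0.38370208
u_B1 = 0.577 / sqrt(2) = 0.40800061
u_B2 = 0.026 / sqrt(3) = 0.015011107
uc = sqrt(0.38370208^2 + 0.40800061^2 + 0.015011107^2) = 0.56028307
U = k * uc = 2 * 0.56028307
U = 1.1206

1.1206


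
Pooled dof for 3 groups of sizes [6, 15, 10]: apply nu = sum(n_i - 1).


nu = sum_i (n_i - 1)
nu = ((6 - 1) + (15 - 1) + (10 - 1))
nu = 5 + 14 + 9
nu = 28

28


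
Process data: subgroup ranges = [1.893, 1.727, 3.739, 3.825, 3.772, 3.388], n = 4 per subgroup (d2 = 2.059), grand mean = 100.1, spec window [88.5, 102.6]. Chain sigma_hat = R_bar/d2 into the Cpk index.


R_bar = (1.893 + 1.727 + 3.739 + 3.825 + 3.772 + 3.388) / 6 = 3.0573333
sigma = R_bar / d2 = 3.0573333 / 2.059 = 1.4848632
Cp = (USL - LSL)/(6*sigma) = (102.6 - 88.5)/(6*1.4848632) = 1.5826
Cpu = (102.6 - 100.1)/(3*1.4848632) = 0.5612
Cpl = (100.1 - 88.5)/(3*1.4848632) = 2.6041
Cpk = min(Cpu, Cpl) = 0.5612

0.5612


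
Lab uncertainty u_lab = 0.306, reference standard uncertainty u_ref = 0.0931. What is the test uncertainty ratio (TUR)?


TUR = u_lab / u_ref
= 0.306 / 0.0931
= 3.2868

3.2868


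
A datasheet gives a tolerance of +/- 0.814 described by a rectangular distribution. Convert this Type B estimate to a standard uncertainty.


u_B = half_width / sqrt(3)
u_B = 0.814 / 1.7320508
u_B = 0.4700

0.4700


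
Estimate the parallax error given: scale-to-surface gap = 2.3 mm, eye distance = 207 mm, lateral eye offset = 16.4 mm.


error = h * offset / d
= 2.3 * 16.4 / 207
= 0.1822

0.1822


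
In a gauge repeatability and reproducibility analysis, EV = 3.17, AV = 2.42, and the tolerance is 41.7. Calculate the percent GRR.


GRR = sqrt(EV^2 + AV^2) = sqrt(3.17^2 + 2.42^2) = 3.9881449
%GRR = GRR / tol * 100 = 3.9881449 / 41.7 * 100
%GRR = 9.5639

9.5639


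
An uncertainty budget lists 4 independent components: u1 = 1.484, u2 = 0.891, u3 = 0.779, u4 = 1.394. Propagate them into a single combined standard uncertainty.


uc = sqrt(1.484^2 + 0.891^2 + 0.779^2 + 1.394^2)
uc = sqrt(5.546214)
uc = 2.3550

2.3550


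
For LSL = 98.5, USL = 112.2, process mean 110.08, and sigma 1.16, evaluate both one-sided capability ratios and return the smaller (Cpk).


Cpu = (USL - mean) / (3*sigma) = (112.2 - 110.08) / (3*1.16) = 0.6092
Cpl = (mean - LSL) / (3*sigma) = (110.08 - 98.5) / (3*1.16) = 3.3276
Cpk = min(Cpu, Cpl) = 0.6092

0.6092


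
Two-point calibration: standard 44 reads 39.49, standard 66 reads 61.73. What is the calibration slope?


slope = (y2 - y1) / (x2 - x1)
= (61.73 - 39.49) / (66 - 44)
= 22.2400 / 22
= 1.0109

1.0109


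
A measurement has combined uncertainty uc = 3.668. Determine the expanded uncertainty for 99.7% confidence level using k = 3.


U = k * uc
U = 3 * 3.668
U = 11.0040

11.0040


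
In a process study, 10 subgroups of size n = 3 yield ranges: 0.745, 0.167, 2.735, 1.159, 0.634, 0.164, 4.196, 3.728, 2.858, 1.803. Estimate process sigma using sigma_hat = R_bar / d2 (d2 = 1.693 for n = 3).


R_bar = (0.745 + 0.167 + 2.735 + 1.159 + 0.634 + 0.164 + 4.196 + 3.728 + 2.858 + 1.803) / 10
R_bar = 18.189 / 10 = 1.8189
sigma_hat = R_bar / d2 = 1.8189 / 1.693 = 1.0744

1.0744


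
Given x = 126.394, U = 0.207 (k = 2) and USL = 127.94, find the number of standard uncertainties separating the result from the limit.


u = U / k = 0.207 / 2 = 0.1035
margin = |USL - x| = |127.94 - 126.394| = 1.546
z = margin / u = 1.546 / 0.1035
z = 14.9372

14.9372


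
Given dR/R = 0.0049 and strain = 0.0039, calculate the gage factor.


GF = (dR/R) / epsilon
= 0.0049 / 0.0039
= 1.2564

1.2564


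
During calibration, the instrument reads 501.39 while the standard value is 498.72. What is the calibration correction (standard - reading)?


Correction = standard - reading
= 498.72 - 501.39
= -2.6700

-2.6700


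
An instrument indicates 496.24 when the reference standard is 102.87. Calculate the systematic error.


Systematic error = measured - true
= 496.24 - 102.87
= 393.3700

393.3700


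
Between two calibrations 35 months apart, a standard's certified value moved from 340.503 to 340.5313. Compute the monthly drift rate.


rate = (v2 - v1) / months
= (340.5313 - 340.503) / 35
= 0.0283 / 35
= 8.0857e-04

8.0857e-04


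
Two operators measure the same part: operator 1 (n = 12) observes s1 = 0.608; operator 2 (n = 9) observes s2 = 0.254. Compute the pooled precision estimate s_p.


s_p = sqrt(((n1-1)*s1^2 + (n2-1)*s2^2) / (n1+n2-2))
numerator = (12-1)*0.608^2 + (9-1)*0.254^2 = 4.066304 + 0.516128 = 4.582432
denominator = 12 + 9 - 2 = 19
s_p^2 = 4.582432 / 19 = 0.24118063
s_p = sqrt(0.24118063) = 0.4911

0.4911


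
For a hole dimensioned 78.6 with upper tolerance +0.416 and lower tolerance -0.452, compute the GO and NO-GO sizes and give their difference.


GO = nominal - lower_tol (smallest hole = maximum material condition)
GO = 78.6 - 0.452 = 78.148
NO-GO = nominal + upper_tol (largest hole = least material condition)
NO-GO = 78.6 + 0.416 = 79.016
spread = NO-GO - GO = 79.016 - 78.148 = 0.8680

0.8680


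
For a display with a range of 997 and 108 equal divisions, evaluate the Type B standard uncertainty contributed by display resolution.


resolution = range / divisions
resolution = 997 / 108 = 9.2314815
u_res = resolution / (2*sqrt(3))
u_res = 9.2314815 / 3.4641016
u_res = 2.6649

2.6649


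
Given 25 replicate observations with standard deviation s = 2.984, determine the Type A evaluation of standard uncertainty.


u_A = s / sqrt(n)
u_A = 2.984 / sqrt(25)
u_A = 2.984 / 5
u_A = 0.5968

0.5968


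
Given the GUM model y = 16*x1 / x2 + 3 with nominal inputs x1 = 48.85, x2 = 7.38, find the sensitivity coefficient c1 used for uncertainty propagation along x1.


y = 16*x1 / x2 + 3
dy/dx1 = 16/x2
Evaluate at x2 = 7.38: c1 = 16 / 7.38
c1 = 2.1680

2.1680


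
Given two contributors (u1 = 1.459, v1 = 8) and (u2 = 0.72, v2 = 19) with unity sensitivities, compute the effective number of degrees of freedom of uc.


uc = sqrt(u1^2 + u2^2) = sqrt(1.459^2 + 0.72^2) = 1.6269852
v_eff = uc^4 / (u1^4/v1 + u2^4/v2)
= 1.6269852^4 / (1.459^4/8 + 0.72^4/19)
= 7.007037 / 0.58055448
v_eff = 12.0696

12.0696


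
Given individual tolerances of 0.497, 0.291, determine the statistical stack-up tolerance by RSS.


RSS = sqrt(0.497^2 + 0.291^2)
= sqrt(0.33169)
= 0.5759

0.5759


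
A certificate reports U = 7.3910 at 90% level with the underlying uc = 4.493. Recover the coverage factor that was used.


k = U / uc
k = 7.3910 / 4.493
k = 1.645

1.645


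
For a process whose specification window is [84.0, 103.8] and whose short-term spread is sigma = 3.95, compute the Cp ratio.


Cp = (USL - LSL) / (6 * sigma)
= (103.8 - 84.0) / (6 * 3.95)
= 19.8000 / 23.7000
= 0.8354

0.8354


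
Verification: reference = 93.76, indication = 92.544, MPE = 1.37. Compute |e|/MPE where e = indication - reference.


e = indication - reference = 92.544 - 93.76 = -1.2160
|e| = 1.2160
ratio = |e| / MPE = 1.2160 / 1.37
ratio = 0.8876

0.8876


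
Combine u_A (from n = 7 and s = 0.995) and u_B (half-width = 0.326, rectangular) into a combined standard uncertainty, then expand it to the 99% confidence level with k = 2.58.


u_A = s / sqrt(n) = 0.995 / sqrt(7) = 0.37607465
u_B = half_width / sqrt(3) = 0.326 / sqrt(3) = 0.18821619
uc = sqrt(u_A^2 + u_B^2) = sqrt(0.37607465^2 + 0.18821619^2) = 0.42054426
U = k * uc = 2.58 * 0.42054426
U = 1.0850

1.0850


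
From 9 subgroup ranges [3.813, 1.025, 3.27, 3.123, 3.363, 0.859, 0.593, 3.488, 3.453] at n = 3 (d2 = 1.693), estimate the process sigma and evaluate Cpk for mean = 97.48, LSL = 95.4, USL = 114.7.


R_bar = (3.813 + 1.025 + 3.27 + 3.123 + 3.363 + 0.859 + 0.593 + 3.488 + 3.453) / 9 = 2.5541111
sigma = R_bar / d2 = 2.5541111 / 1.693 = 1.5086303
Cp = (USL - LSL)/(6*sigma) = (114.7 - 95.4)/(6*1.5086303) = 2.1322
Cpu = (114.7 - 97.48)/(3*1.5086303) = 3.8048
Cpl = (97.48 - 95.4)/(3*1.5086303) = 0.4596
Cpk = min(Cpu, Cpl) = 0.4596

0.4596


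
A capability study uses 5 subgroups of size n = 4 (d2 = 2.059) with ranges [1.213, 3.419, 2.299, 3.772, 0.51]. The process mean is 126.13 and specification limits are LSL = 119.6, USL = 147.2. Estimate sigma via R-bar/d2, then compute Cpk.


R_bar = (1.213 + 3.419 + 2.299 + 3.772 + 0.51) / 5 = 2.2426
sigma = R_bar / d2 = 2.2426 / 2.059 = 1.0891695
Cp = (USL - LSL)/(6*sigma) = (147.2 - 119.6)/(6*1.0891695) = 4.2234
Cpu = (147.2 - 126.13)/(3*1.0891695) = 6.4483
Cpl = (126.13 - 119.6)/(3*1.0891695) = 1.9985
Cpk = min(Cpu, Cpl) = 1.9985

1.9985


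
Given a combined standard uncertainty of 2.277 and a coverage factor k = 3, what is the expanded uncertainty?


U = k * uc
U = 3 * 2.277
U = 6.8310

6.8310


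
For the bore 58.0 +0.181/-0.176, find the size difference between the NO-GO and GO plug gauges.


GO = nominal - lower_tol (smallest hole = maximum material condition)
GO = 58.0 - 0.176 = 57.824
NO-GO = nominal + upper_tol (largest hole = least material condition)
NO-GO = 58.0 + 0.181 = 58.181
spread = NO-GO - GO = 58.181 - 57.824 = 0.3570

0.3570
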